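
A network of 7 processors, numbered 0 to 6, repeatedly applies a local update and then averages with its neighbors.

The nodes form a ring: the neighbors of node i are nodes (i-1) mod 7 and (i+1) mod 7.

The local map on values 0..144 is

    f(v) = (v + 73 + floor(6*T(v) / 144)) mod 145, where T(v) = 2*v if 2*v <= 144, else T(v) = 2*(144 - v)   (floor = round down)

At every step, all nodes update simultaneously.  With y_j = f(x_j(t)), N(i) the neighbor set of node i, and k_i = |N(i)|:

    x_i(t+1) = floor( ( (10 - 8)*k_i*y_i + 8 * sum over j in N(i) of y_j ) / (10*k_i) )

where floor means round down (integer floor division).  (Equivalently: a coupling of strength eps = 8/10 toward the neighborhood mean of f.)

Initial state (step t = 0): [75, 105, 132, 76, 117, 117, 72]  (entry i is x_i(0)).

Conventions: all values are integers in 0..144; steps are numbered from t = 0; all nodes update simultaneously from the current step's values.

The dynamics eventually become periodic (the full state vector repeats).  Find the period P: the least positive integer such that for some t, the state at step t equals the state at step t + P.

Answer: 23
Key observation: The state at step 18, [6, 6, 6, 6, 6, 6, 6], reappears at step 41 — and no state repeats earlier — so the cycle the system enters has period 23.

Derivation:
t=0: [75, 105, 132, 76, 117, 117, 72]
t=1: [18, 34, 30, 45, 31, 30, 23]
t=2: [100, 100, 113, 108, 111, 102, 98]
t=3: [30, 35, 36, 41, 37, 34, 31]
t=4: [107, 108, 113, 113, 113, 109, 106]
t=5: [38, 40, 41, 43, 41, 39, 38]
t=6: [114, 115, 117, 117, 117, 115, 114]
t=7: [44, 45, 46, 47, 46, 45, 44]
t=8: [120, 121, 122, 122, 122, 121, 120]
t=9: [50, 50, 50, 51, 50, 50, 50]
t=10: [127, 127, 127, 127, 127, 127, 127]
t=11: [56, 56, 56, 56, 56, 56, 56]
t=12: [133, 133, 133, 133, 133, 133, 133]
t=13: [61, 61, 61, 61, 61, 61, 61]
t=14: [139, 139, 139, 139, 139, 139, 139]
t=15: [67, 67, 67, 67, 67, 67, 67]
t=16: [0, 0, 0, 0, 0, 0, 0]
t=17: [73, 73, 73, 73, 73, 73, 73]
t=18: [6, 6, 6, 6, 6, 6, 6]
t=19: [79, 79, 79, 79, 79, 79, 79]
t=20: [12, 12, 12, 12, 12, 12, 12]
t=21: [86, 86, 86, 86, 86, 86, 86]
t=22: [18, 18, 18, 18, 18, 18, 18]
t=23: [92, 92, 92, 92, 92, 92, 92]
t=24: [24, 24, 24, 24, 24, 24, 24]
t=25: [99, 99, 99, 99, 99, 99, 99]
t=26: [30, 30, 30, 30, 30, 30, 30]
t=27: [105, 105, 105, 105, 105, 105, 105]
t=28: [36, 36, 36, 36, 36, 36, 36]
t=29: [112, 112, 112, 112, 112, 112, 112]
t=30: [42, 42, 42, 42, 42, 42, 42]
t=31: [118, 118, 118, 118, 118, 118, 118]
t=32: [48, 48, 48, 48, 48, 48, 48]
t=33: [125, 125, 125, 125, 125, 125, 125]
t=34: [54, 54, 54, 54, 54, 54, 54]
t=35: [131, 131, 131, 131, 131, 131, 131]
t=36: [60, 60, 60, 60, 60, 60, 60]
t=37: [138, 138, 138, 138, 138, 138, 138]
t=38: [66, 66, 66, 66, 66, 66, 66]
t=39: [144, 144, 144, 144, 144, 144, 144]
t=40: [72, 72, 72, 72, 72, 72, 72]
t=41: [6, 6, 6, 6, 6, 6, 6]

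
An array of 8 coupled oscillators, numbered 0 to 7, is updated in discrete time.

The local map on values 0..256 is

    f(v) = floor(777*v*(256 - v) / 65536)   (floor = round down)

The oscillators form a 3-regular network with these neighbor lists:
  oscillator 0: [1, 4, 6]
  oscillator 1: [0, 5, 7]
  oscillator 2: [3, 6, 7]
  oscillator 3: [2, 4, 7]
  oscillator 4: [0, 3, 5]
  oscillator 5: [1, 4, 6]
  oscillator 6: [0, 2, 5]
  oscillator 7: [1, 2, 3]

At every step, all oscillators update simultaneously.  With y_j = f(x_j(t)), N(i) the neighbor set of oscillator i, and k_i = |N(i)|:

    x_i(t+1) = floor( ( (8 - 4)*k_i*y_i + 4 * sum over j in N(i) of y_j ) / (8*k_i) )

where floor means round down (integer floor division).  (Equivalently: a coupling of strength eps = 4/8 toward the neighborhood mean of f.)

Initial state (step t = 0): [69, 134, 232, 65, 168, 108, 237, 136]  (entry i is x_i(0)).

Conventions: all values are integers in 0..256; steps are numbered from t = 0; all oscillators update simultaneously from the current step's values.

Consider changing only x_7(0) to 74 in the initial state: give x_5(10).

Simulating step by step:
t=0: [69, 134, 232, 65, 168, 108, 237, 74]
t=1: [146, 179, 92, 140, 168, 164, 94, 147]
t=2: [181, 174, 182, 186, 180, 175, 181, 183]
t=3: [161, 165, 158, 156, 161, 165, 161, 159]
t=4: [180, 179, 182, 183, 181, 179, 180, 181]
t=5: [161, 162, 159, 158, 160, 162, 161, 160]
t=6: [181, 180, 182, 182, 181, 180, 181, 181]
t=7: [160, 161, 159, 159, 160, 161, 160, 160]
t=8: [181, 181, 182, 182, 181, 181, 181, 181]
t=9: [160, 160, 159, 159, 159, 160, 159, 159]
t=10: [182, 182, 182, 182, 182, 182, 182, 182]

Answer: x_5(10) = 182
Key observation: This trace re-runs the system from the modified initial state.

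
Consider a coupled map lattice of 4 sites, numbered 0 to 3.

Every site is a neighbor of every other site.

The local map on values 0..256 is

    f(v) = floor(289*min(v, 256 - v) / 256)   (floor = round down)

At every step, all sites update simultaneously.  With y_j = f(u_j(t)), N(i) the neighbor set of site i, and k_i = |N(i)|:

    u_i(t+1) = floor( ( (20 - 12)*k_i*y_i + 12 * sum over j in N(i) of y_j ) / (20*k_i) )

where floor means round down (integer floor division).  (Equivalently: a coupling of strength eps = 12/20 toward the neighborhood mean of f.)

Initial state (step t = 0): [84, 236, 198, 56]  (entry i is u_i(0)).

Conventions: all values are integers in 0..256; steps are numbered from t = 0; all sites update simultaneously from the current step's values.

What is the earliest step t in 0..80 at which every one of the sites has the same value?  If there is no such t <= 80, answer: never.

Answer: 4
Key observation: Synchronization is absorbing here: once all sites are equal they stay equal, and step 4 is the first all-equal step.

Derivation:
t=0: [84, 236, 198, 56]  (not all equal)
t=1: [67, 53, 61, 61]  (not all equal)
t=2: [69, 65, 67, 67]  (not all equal)
t=3: [75, 74, 75, 75]  (not all equal)
t=4: [83, 83, 83, 83]  (all equal)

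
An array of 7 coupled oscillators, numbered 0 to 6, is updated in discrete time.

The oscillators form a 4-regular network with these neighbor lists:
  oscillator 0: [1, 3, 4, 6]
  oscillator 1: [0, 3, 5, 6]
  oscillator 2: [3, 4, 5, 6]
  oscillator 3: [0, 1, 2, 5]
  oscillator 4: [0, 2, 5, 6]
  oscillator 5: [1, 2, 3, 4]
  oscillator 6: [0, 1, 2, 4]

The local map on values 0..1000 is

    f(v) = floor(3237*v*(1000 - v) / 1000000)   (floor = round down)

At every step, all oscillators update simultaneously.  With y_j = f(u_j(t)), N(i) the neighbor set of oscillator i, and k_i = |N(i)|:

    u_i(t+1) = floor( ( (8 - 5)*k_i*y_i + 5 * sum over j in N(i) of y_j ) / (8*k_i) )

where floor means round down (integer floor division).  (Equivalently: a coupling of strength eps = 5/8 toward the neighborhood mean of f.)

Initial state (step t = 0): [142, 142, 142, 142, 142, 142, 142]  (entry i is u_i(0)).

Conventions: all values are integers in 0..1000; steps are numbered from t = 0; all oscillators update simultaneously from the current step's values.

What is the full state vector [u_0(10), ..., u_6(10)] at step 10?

Simulating step by step:
t=0: [142, 142, 142, 142, 142, 142, 142]
t=1: [394, 394, 394, 394, 394, 394, 394]
t=2: [772, 772, 772, 772, 772, 772, 772]
t=3: [569, 569, 569, 569, 569, 569, 569]
t=4: [793, 793, 793, 793, 793, 793, 793]
t=5: [531, 531, 531, 531, 531, 531, 531]
t=6: [806, 806, 806, 806, 806, 806, 806]
t=7: [506, 506, 506, 506, 506, 506, 506]
t=8: [809, 809, 809, 809, 809, 809, 809]
t=9: [500, 500, 500, 500, 500, 500, 500]
t=10: [809, 809, 809, 809, 809, 809, 809]

Answer: [809, 809, 809, 809, 809, 809, 809]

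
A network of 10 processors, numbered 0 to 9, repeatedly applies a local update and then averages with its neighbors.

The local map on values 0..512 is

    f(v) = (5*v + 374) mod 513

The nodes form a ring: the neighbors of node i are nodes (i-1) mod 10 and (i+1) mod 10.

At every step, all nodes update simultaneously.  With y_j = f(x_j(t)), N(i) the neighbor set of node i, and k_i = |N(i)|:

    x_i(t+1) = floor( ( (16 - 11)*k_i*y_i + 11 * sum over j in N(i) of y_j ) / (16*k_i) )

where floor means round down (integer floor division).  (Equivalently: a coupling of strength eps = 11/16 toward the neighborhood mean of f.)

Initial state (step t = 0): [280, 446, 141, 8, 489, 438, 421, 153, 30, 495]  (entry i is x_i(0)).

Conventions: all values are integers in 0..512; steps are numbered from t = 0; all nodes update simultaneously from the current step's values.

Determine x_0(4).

Simulating step by step:
t=0: [280, 446, 141, 8, 489, 438, 421, 153, 30, 495]
t=1: [184, 111, 172, 234, 397, 394, 348, 185, 139, 173]
t=2: [299, 293, 209, 178, 198, 218, 213, 121, 180, 173]
t=3: [279, 342, 307, 325, 338, 395, 439, 372, 310, 265]
t=4: [137, 216, 284, 275, 263, 98, 165, 190, 237, 261]

Answer: x_0(4) = 137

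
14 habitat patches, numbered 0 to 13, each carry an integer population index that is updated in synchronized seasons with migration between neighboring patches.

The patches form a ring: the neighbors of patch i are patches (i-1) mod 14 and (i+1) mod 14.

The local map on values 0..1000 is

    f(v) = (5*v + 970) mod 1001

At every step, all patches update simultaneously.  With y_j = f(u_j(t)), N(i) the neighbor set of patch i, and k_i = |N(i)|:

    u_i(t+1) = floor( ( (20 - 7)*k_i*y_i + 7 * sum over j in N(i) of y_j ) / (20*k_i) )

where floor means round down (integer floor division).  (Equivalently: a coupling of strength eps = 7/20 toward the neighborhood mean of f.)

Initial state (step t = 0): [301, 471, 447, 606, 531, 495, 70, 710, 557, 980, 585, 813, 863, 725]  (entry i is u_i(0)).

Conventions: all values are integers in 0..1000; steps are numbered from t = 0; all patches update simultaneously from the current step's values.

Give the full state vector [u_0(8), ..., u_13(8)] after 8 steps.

Simulating step by step:
t=0: [301, 471, 447, 606, 531, 495, 70, 710, 557, 980, 585, 813, 863, 725]
t=1: [467, 327, 362, 792, 656, 451, 375, 522, 730, 849, 736, 224, 290, 515]
t=2: [396, 580, 773, 781, 360, 334, 687, 630, 538, 357, 472, 243, 381, 478]
t=3: [830, 874, 844, 845, 763, 619, 392, 260, 579, 661, 376, 328, 661, 550]
t=4: [258, 270, 212, 292, 551, 338, 660, 487, 654, 475, 705, 591, 408, 533]
t=5: [333, 256, 148, 409, 659, 600, 358, 349, 283, 349, 540, 686, 276, 457]
t=6: [498, 396, 506, 177, 340, 806, 786, 663, 498, 647, 627, 435, 339, 335]
t=7: [575, 783, 638, 758, 757, 921, 805, 419, 381, 228, 125, 226, 568, 613]
t=8: [706, 747, 387, 650, 720, 675, 754, 366, 597, 326, 422, 308, 547, 308]

Answer: [706, 747, 387, 650, 720, 675, 754, 366, 597, 326, 422, 308, 547, 308]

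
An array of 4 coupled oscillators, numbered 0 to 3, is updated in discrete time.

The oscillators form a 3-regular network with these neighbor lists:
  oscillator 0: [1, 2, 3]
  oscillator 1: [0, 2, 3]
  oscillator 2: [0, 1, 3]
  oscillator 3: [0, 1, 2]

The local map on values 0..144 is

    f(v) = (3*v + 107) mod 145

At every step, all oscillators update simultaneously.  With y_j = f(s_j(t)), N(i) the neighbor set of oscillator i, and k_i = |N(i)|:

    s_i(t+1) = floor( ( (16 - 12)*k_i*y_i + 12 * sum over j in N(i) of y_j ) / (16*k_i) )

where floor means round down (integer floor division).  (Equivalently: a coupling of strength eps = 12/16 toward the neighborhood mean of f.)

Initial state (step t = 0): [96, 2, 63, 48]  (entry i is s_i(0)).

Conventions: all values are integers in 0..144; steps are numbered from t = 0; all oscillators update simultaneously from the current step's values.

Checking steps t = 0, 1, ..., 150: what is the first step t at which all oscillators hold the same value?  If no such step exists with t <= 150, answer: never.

Answer: 1
Key observation: Synchronization is absorbing here: once all oscillators are equal they stay equal, and step 1 is the first all-equal step.

Derivation:
t=0: [96, 2, 63, 48]  (not all equal)
t=1: [82, 82, 82, 82]  (all equal)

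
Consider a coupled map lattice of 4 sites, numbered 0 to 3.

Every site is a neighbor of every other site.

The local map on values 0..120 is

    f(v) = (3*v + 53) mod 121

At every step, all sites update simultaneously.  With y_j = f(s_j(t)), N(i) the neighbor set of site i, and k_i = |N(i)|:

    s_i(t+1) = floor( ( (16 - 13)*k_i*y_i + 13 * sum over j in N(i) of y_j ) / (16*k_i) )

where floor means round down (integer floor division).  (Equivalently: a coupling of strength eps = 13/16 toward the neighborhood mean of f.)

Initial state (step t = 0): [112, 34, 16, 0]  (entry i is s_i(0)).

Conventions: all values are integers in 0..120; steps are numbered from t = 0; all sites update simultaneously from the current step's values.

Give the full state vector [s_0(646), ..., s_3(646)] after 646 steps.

Answer: [17, 17, 17, 17]
Key observation: The state at step 4, [59, 59, 59, 59], reappears at step 9: the system is in a cycle of period 5 from step 4 on.  Therefore the state at step 646 equals the state at step 4 + ((646 - 4) mod 5) = 6, which is [17, 17, 17, 17].

Derivation:
t=0: [112, 34, 16, 0]
t=1: [55, 55, 49, 53]
t=2: [90, 90, 92, 91]
t=3: [83, 83, 82, 83]
t=4: [59, 59, 59, 59]
t=5: [109, 109, 109, 109]
t=6: [17, 17, 17, 17]
t=7: [104, 104, 104, 104]
t=8: [2, 2, 2, 2]
t=9: [59, 59, 59, 59]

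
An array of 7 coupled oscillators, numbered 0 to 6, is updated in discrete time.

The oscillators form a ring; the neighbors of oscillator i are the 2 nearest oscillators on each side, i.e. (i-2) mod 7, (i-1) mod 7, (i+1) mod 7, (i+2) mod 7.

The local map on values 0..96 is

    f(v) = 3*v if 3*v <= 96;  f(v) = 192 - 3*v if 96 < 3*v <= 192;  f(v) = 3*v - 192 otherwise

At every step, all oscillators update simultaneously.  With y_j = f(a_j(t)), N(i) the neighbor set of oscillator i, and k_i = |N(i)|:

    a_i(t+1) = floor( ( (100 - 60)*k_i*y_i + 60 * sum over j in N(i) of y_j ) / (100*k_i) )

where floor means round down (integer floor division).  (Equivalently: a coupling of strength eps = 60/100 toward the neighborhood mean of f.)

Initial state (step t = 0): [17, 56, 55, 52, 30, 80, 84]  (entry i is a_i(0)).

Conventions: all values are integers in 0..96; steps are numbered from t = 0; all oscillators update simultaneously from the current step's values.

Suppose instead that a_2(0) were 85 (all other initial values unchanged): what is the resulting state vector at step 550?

Answer: [25, 23, 25, 23, 25, 24, 24]
Key observation: The state at step 28, [25, 23, 25, 23, 25, 24, 24], reappears at step 30: the system is in a cycle of period 2 from step 28 on.  Therefore the state at step 550 equals the state at step 28 + ((550 - 28) mod 2) = 28, which is [25, 23, 25, 23, 25, 24, 24].

Derivation:
t=0: [17, 56, 85, 52, 30, 80, 84]
t=1: [49, 41, 55, 48, 67, 54, 55]
t=2: [40, 49, 36, 39, 23, 31, 33]
t=3: [76, 66, 72, 73, 79, 83, 79]
t=4: [34, 22, 26, 30, 40, 45, 39]
t=5: [77, 76, 78, 76, 73, 71, 72]
t=6: [34, 35, 37, 33, 29, 27, 28]
t=7: [85, 87, 85, 87, 85, 85, 85]
t=8: [63, 66, 64, 66, 63, 63, 63]
t=9: [3, 4, 2, 4, 3, 3, 3]
t=10: [9, 10, 8, 10, 9, 9, 9]
t=11: [27, 28, 26, 28, 27, 27, 27]
t=12: [81, 82, 80, 82, 81, 81, 81]
t=13: [51, 52, 50, 52, 51, 51, 51]
t=14: [39, 37, 39, 37, 39, 38, 38]
t=15: [76, 78, 76, 78, 76, 77, 77]
t=16: [37, 39, 37, 39, 37, 38, 38]
t=17: [79, 77, 79, 77, 79, 78, 78]
t=18: [43, 41, 43, 41, 43, 42, 42]
t=19: [64, 66, 64, 66, 64, 65, 65]
t=20: [1, 3, 1, 3, 1, 2, 2]
t=21: [4, 6, 4, 6, 4, 5, 5]
t=22: [13, 15, 13, 15, 13, 14, 14]
t=23: [40, 42, 40, 42, 40, 41, 41]
t=24: [70, 68, 70, 68, 70, 69, 69]
t=25: [16, 14, 16, 14, 16, 15, 15]
t=26: [46, 44, 46, 44, 46, 45, 45]
t=27: [55, 57, 55, 57, 55, 56, 56]
t=28: [25, 23, 25, 23, 25, 24, 24]
t=29: [73, 71, 73, 71, 73, 72, 72]
t=30: [25, 23, 25, 23, 25, 24, 24]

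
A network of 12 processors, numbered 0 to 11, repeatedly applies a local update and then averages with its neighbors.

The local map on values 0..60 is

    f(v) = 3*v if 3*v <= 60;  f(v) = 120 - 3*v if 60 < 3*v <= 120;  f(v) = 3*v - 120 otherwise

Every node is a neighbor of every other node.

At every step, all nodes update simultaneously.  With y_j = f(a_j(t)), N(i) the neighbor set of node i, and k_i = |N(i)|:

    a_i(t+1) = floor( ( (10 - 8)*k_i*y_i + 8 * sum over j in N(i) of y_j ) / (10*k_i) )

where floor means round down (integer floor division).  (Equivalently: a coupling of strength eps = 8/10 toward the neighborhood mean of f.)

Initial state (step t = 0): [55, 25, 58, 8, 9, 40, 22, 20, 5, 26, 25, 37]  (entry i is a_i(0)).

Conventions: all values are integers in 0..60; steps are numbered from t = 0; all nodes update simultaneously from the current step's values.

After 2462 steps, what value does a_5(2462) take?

Answer: a_5(2462) = 42
Key observation: The state at step 5, [54, 54, 54, 54, 54, 54, 54, 54, 54, 54, 54, 54], reappears at step 9: the system is in a cycle of period 4 from step 5 on.  Therefore the state at step 2462 equals the state at step 5 + ((2462 - 5) mod 4) = 6, which is [42, 42, 42, 42, 42, 42, 42, 42, 42, 42, 42, 42].

Derivation:
t=0: [55, 25, 58, 8, 9, 40, 22, 20, 5, 26, 25, 37]
t=1: [36, 36, 37, 33, 33, 30, 37, 38, 32, 35, 36, 31]
t=2: [15, 15, 15, 17, 17, 18, 15, 15, 17, 16, 15, 17]
t=3: [47, 47, 47, 48, 48, 48, 47, 47, 48, 48, 47, 48]
t=4: [22, 22, 22, 22, 22, 22, 22, 22, 22, 22, 22, 22]
t=5: [54, 54, 54, 54, 54, 54, 54, 54, 54, 54, 54, 54]
t=6: [42, 42, 42, 42, 42, 42, 42, 42, 42, 42, 42, 42]
t=7: [6, 6, 6, 6, 6, 6, 6, 6, 6, 6, 6, 6]
t=8: [18, 18, 18, 18, 18, 18, 18, 18, 18, 18, 18, 18]
t=9: [54, 54, 54, 54, 54, 54, 54, 54, 54, 54, 54, 54]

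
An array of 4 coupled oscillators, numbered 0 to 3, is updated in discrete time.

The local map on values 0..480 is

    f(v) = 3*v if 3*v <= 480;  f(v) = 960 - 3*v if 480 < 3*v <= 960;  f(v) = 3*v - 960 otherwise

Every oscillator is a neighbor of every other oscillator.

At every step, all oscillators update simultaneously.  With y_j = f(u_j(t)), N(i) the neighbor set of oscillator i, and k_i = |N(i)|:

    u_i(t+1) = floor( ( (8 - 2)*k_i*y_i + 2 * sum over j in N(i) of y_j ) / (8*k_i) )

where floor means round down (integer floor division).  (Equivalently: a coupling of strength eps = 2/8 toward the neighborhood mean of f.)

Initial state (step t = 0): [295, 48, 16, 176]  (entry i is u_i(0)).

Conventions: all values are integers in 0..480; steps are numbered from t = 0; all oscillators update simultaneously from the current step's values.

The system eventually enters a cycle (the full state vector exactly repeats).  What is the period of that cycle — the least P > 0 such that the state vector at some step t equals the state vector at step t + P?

Answer: 2
Key observation: The state at step 77, [176, 176, 304, 304], reappears at step 79 — and no state repeats earlier — so the cycle the system enters has period 2.

Derivation:
t=0: [295, 48, 16, 176]
t=1: [108, 154, 90, 346]
t=2: [310, 402, 274, 146]
t=3: [91, 235, 163, 363]
t=4: [276, 264, 408, 180]
t=5: [170, 194, 258, 362]
t=6: [395, 347, 219, 179]
t=7: [236, 140, 288, 368]
t=8: [244, 356, 140, 172]
t=9: [252, 172, 380, 396]
t=10: [224, 384, 208, 240]
t=11: [280, 216, 312, 248]
t=12: [136, 264, 72, 200]
t=13: [368, 208, 240, 336]
t=14: [160, 288, 224, 96]
t=15: [416, 160, 288, 288]
t=16: [272, 400, 144, 144]
t=17: [200, 264, 392, 392]
t=18: [320, 192, 224, 224]
t=19: [80, 336, 272, 272]
t=20: [208, 80, 144, 144]
t=21: [344, 280, 408, 408]
t=22: [108, 140, 236, 236]
t=23: [320, 384, 272, 272]
t=24: [40, 168, 136, 136]
t=25: [196, 420, 388, 388]
t=26: [338, 290, 226, 226]
t=27: [95, 119, 247, 247]
t=28: [280, 328, 236, 236]
t=29: [134, 70, 222, 222]
t=30: [368, 240, 296, 296]
t=31: [140, 204, 92, 92]
t=32: [390, 342, 294, 294]
t=33: [176, 80, 88, 88]
t=34: [388, 260, 276, 276]
t=35: [190, 174, 142, 142]
t=36: [400, 432, 424, 424]
t=37: [260, 324, 308, 308]
t=38: [142, 30, 46, 46]
t=39: [350, 126, 158, 158]
t=40: [178, 370, 434, 434]
t=41: [389, 205, 333, 333]
t=42: [190, 282, 78, 78]
t=43: [341, 157, 237, 237]
t=44: [128, 400, 252, 252]
t=45: [342, 246, 222, 222]
t=46: [117, 221, 269, 269]
t=47: [313, 277, 181, 181]
t=48: [96, 168, 360, 360]
t=49: [274, 386, 162, 162]
t=50: [199, 239, 423, 423]
t=51: [344, 264, 308, 308]
t=52: [74, 138, 50, 50]
t=53: [226, 354, 178, 178]
t=54: [291, 171, 387, 387]
t=55: [136, 376, 212, 212]
t=56: [374, 214, 318, 318]
t=57: [149, 253, 45, 45]
t=58: [374, 210, 166, 166]
t=59: [226, 338, 426, 426]
t=60: [269, 117, 293, 293]
t=61: [157, 289, 109, 109]
t=62: [415, 163, 319, 319]
t=63: [253, 377, 65, 65]
t=64: [197, 177, 193, 193]
t=65: [376, 416, 384, 384]
t=66: [182, 262, 198, 198]
t=67: [386, 226, 354, 354]
t=68: [189, 245, 125, 125]
t=69: [376, 264, 364, 364]
t=70: [162, 162, 138, 138]
t=71: [464, 464, 424, 424]
t=72: [412, 412, 332, 332]
t=73: [236, 236, 76, 76]
t=74: [248, 248, 232, 232]
t=75: [224, 224, 256, 256]
t=76: [272, 272, 208, 208]
t=77: [176, 176, 304, 304]
t=78: [368, 368, 112, 112]
t=79: [176, 176, 304, 304]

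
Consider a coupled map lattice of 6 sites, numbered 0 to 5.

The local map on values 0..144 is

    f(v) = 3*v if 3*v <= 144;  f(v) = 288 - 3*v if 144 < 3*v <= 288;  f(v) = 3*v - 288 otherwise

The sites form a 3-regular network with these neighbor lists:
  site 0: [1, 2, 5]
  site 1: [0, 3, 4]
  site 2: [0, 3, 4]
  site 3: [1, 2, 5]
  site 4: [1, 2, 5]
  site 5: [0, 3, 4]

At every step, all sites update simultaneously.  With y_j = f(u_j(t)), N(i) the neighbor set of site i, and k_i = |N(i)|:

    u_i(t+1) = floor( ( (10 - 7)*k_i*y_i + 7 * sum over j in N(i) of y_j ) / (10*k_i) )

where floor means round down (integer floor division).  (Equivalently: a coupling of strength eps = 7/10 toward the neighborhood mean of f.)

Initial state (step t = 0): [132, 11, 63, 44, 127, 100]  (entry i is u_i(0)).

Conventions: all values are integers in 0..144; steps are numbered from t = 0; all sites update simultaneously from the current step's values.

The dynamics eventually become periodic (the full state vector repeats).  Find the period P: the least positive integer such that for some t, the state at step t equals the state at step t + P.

Answer: 4
Key observation: The state at step 55, [18, 18, 18, 18, 18, 18], reappears at step 59 — and no state repeats earlier — so the cycle the system enters has period 4.

Derivation:
t=0: [132, 11, 63, 44, 127, 100]
t=1: [66, 87, 107, 73, 61, 81]
t=2: [51, 69, 71, 45, 56, 75]
t=3: [91, 115, 113, 91, 87, 109]
t=4: [38, 30, 28, 38, 42, 25]
t=5: [92, 109, 107, 92, 95, 105]
t=6: [26, 18, 16, 26, 24, 14]
t=7: [57, 69, 67, 57, 55, 65]
t=8: [96, 107, 109, 96, 97, 111]
t=9: [27, 10, 12, 27, 28, 14]
t=10: [49, 66, 68, 49, 50, 70]
t=11: [101, 125, 123, 101, 100, 121]
t=12: [61, 35, 34, 61, 60, 32]
t=13: [102, 105, 104, 102, 103, 103]
t=14: [22, 21, 20, 22, 23, 19]
t=15: [61, 65, 64, 61, 62, 64]
t=16: [98, 100, 101, 98, 97, 101]
t=17: [11, 7, 8, 11, 10, 8]
t=18: [26, 28, 29, 26, 25, 29]
t=19: [83, 79, 80, 83, 82, 80]
t=20: [46, 43, 42, 46, 46, 42]
t=21: [130, 135, 134, 130, 130, 134]
t=22: [111, 106, 105, 111, 111, 105]
t=23: [33, 40, 39, 33, 33, 39]
t=24: [112, 105, 104, 112, 112, 104]
t=25: [31, 41, 40, 31, 31, 40]
t=26: [112, 102, 101, 112, 112, 101]
t=27: [25, 39, 38, 25, 25, 38]
t=28: [103, 87, 86, 103, 103, 86]
t=29: [26, 22, 23, 26, 26, 23]
t=30: [71, 74, 75, 71, 71, 75]
t=31: [67, 72, 71, 67, 67, 71]
t=32: [77, 82, 83, 77, 77, 83]
t=33: [45, 52, 51, 45, 45, 51]
t=34: [134, 134, 135, 134, 134, 135]
t=35: [115, 114, 114, 115, 115, 114]
t=36: [54, 56, 56, 54, 54, 56]
t=37: [121, 124, 124, 121, 121, 124]
t=38: [81, 77, 77, 81, 81, 77]
t=39: [53, 48, 48, 53, 53, 48]
t=40: [139, 133, 133, 139, 139, 133]
t=41: [116, 123, 123, 116, 116, 123]
t=42: [74, 66, 66, 74, 74, 66]
t=43: [82, 73, 73, 82, 82, 73]
t=44: [60, 50, 50, 60, 60, 50]
t=45: [129, 117, 117, 129, 129, 117]
t=46: [73, 88, 88, 73, 73, 88]
t=47: [37, 55, 55, 37, 37, 55]
t=48: [119, 114, 114, 119, 119, 114]
t=49: [58, 64, 64, 58, 58, 64]
t=50: [101, 108, 108, 101, 101, 108]
t=51: [29, 21, 21, 29, 29, 21]
t=52: [70, 79, 79, 70, 70, 79]
t=53: [59, 69, 69, 59, 59, 69]
t=54: [90, 102, 102, 90, 90, 102]
t=55: [18, 18, 18, 18, 18, 18]
t=56: [54, 54, 54, 54, 54, 54]
t=57: [126, 126, 126, 126, 126, 126]
t=58: [90, 90, 90, 90, 90, 90]
t=59: [18, 18, 18, 18, 18, 18]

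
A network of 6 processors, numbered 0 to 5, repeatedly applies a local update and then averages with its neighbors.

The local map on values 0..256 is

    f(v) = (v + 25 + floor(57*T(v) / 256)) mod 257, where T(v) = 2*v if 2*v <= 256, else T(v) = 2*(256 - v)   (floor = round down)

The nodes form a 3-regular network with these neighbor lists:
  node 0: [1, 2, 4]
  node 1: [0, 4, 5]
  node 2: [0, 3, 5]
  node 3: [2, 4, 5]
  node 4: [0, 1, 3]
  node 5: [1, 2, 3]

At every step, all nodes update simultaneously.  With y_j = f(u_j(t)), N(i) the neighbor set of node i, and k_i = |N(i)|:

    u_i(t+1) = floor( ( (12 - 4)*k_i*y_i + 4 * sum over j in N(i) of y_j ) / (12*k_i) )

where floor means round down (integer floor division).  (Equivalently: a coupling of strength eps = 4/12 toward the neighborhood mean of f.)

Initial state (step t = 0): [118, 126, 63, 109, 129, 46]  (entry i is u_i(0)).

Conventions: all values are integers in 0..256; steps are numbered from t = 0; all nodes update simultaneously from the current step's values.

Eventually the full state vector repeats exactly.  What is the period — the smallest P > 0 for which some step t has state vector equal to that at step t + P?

Answer: 5
Key observation: The state at step 29, [24, 24, 143, 143, 24, 143], reappears at step 34 — and no state repeats earlier — so the cycle the system enters has period 5.

Derivation:
t=0: [118, 126, 63, 109, 129, 46]
t=1: [189, 193, 129, 167, 204, 116]
t=2: [240, 240, 214, 226, 248, 204]
t=3: [13, 41, 30, 34, 16, 170]
t=4: [50, 92, 84, 88, 54, 180]
t=5: [109, 153, 151, 155, 113, 209]
t=6: [191, 218, 221, 223, 195, 243]
t=7: [190, 57, 32, 33, 192, 11]
t=8: [209, 130, 86, 87, 210, 54]
t=9: [237, 208, 155, 156, 238, 125]
t=10: [63, 195, 198, 199, 64, 214]
t=11: [145, 190, 205, 206, 146, 82]
t=12: [225, 227, 236, 236, 225, 178]
t=13: [6, 32, 36, 36, 6, 161]
t=14: [42, 80, 88, 88, 42, 177]
t=15: [98, 138, 154, 154, 98, 207]
t=16: [177, 208, 220, 220, 177, 242]
t=17: [213, 223, 31, 31, 213, 39]
t=18: [8, 12, 62, 62, 8, 69]
t=19: [45, 49, 106, 106, 45, 112]
t=20: [100, 104, 169, 169, 100, 174]
t=21: [176, 180, 225, 225, 176, 227]
t=22: [210, 211, 31, 31, 210, 32]
t=23: [234, 235, 89, 89, 234, 91]
t=24: [26, 27, 137, 137, 26, 139]
t=25: [79, 80, 197, 197, 79, 198]
t=26: [151, 151, 235, 235, 151, 236]
t=27: [198, 198, 35, 35, 198, 35]
t=28: [228, 228, 94, 94, 228, 94]
t=29: [24, 24, 143, 143, 24, 143]
t=30: [76, 76, 200, 200, 76, 200]
t=31: [146, 146, 236, 236, 146, 236]
t=32: [196, 196, 35, 35, 196, 35]
t=33: [227, 227, 94, 94, 227, 94]
t=34: [24, 24, 143, 143, 24, 143]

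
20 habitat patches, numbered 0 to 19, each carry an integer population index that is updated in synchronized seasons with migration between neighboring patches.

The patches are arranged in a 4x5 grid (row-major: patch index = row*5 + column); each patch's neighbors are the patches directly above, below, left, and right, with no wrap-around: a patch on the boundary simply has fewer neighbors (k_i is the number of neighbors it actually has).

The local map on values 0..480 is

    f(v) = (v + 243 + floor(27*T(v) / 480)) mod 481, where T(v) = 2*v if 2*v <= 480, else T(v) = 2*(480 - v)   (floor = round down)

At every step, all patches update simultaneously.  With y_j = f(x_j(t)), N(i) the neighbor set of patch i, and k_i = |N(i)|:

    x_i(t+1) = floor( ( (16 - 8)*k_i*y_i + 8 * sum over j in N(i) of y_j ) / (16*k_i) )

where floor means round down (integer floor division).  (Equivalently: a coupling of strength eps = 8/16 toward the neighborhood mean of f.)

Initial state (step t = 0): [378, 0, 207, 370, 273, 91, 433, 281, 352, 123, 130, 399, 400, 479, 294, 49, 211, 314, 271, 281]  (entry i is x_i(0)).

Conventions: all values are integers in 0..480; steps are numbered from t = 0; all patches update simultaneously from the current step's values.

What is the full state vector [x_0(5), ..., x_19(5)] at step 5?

Answer: [393, 294, 131, 127, 135, 356, 241, 143, 162, 133, 410, 373, 207, 172, 145, 411, 395, 212, 171, 157]

Derivation:
t=0: [378, 0, 207, 370, 273, 91, 433, 281, 352, 123, 130, 399, 400, 479, 294, 49, 211, 314, 271, 281]
t=1: [222, 258, 311, 181, 159, 295, 202, 154, 167, 233, 328, 239, 156, 174, 152, 364, 332, 164, 94, 65]
t=2: [34, 116, 196, 378, 325, 135, 303, 382, 378, 220, 94, 151, 370, 418, 334, 123, 153, 358, 369, 347]
t=3: [331, 323, 343, 194, 91, 315, 208, 182, 137, 64, 370, 328, 182, 161, 108, 379, 360, 183, 145, 125]
t=4: [103, 168, 227, 372, 365, 168, 330, 401, 402, 340, 131, 203, 400, 411, 367, 145, 185, 387, 410, 382]
t=5: [393, 294, 131, 127, 135, 356, 241, 143, 162, 133, 410, 373, 207, 172, 145, 411, 395, 212, 171, 157]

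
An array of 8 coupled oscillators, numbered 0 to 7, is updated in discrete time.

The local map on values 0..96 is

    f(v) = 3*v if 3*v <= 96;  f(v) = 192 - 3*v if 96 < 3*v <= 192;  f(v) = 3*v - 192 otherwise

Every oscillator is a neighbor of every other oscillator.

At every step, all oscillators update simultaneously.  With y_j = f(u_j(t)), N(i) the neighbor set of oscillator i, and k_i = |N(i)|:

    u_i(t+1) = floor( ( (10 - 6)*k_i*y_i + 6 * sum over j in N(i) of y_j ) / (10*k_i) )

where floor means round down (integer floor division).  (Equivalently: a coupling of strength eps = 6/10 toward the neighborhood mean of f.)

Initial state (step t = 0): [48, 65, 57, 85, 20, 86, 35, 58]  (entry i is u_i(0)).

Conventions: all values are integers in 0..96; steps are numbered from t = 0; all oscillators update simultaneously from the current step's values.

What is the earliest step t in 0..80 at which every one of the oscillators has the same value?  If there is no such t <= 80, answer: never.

Simulating step by step:
t=0: [48, 65, 57, 85, 20, 86, 35, 58]  (not all equal)
t=1: [46, 32, 37, 51, 50, 52, 58, 37]  (not all equal)
t=2: [55, 68, 63, 50, 51, 49, 43, 63]  (not all equal)
t=3: [28, 23, 21, 33, 32, 34, 39, 21]  (not all equal)
t=4: [80, 75, 74, 83, 84, 82, 77, 74]  (not all equal)
t=5: [45, 40, 39, 48, 48, 47, 42, 39]  (not all equal)
t=6: [60, 64, 65, 57, 57, 58, 62, 65]  (not all equal)
t=7: [10, 7, 8, 13, 13, 12, 9, 8]  (not all equal)
t=8: [30, 27, 28, 32, 32, 31, 29, 28]  (not all equal)
t=9: [89, 86, 87, 91, 91, 90, 88, 87]  (not all equal)
t=10: [74, 71, 72, 76, 76, 75, 73, 72]  (not all equal)
t=11: [29, 26, 27, 31, 31, 30, 28, 27]  (not all equal)
t=12: [86, 83, 84, 88, 88, 87, 85, 84]  (not all equal)
t=13: [65, 62, 63, 67, 67, 66, 64, 63]  (not all equal)
t=14: [4, 5, 4, 6, 6, 5, 3, 4]  (not all equal)
t=15: [13, 14, 13, 15, 15, 14, 12, 13]  (not all equal)
t=16: [40, 41, 40, 42, 42, 41, 39, 40]  (not all equal)
t=17: [70, 69, 70, 68, 68, 69, 71, 70]  (not all equal)
t=18: [16, 15, 16, 14, 14, 15, 17, 16]  (not all equal)
t=19: [46, 45, 46, 44, 44, 45, 47, 46]  (not all equal)
t=20: [55, 56, 55, 57, 57, 56, 54, 55]  (not all equal)
t=21: [25, 24, 25, 23, 23, 24, 26, 25]  (not all equal)
t=22: [73, 72, 73, 71, 71, 72, 74, 73]  (not all equal)
t=23: [25, 24, 25, 23, 23, 24, 26, 25]  (not all equal)

Answer: never
Key observation: The state at step 21 reappears at step 23 — the system is in a cycle of period 2 from step 21 on.  No step 0..23 is synchronized, and the cycle repeats forever, so no step up to 80 (or ever) has all oscillators equal.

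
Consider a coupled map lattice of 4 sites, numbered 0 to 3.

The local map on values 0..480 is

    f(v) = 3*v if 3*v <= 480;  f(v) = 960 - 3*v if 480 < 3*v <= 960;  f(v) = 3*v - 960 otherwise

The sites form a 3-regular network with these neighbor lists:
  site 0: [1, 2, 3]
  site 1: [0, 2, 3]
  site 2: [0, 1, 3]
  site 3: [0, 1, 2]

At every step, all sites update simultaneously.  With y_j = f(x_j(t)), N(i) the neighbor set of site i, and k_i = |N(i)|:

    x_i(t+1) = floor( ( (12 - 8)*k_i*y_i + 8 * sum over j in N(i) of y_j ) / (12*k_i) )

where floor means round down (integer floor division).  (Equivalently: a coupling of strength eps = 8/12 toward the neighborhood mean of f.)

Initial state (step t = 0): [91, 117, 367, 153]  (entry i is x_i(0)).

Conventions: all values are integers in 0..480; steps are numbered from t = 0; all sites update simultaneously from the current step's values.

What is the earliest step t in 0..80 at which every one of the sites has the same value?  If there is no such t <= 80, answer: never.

Simulating step by step:
t=0: [91, 117, 367, 153]  (not all equal)
t=1: [302, 311, 287, 323]  (not all equal)
t=2: [48, 45, 53, 43]  (not all equal)
t=3: [142, 141, 143, 140]  (not all equal)
t=4: [424, 424, 425, 424]  (not all equal)
t=5: [312, 312, 313, 312]  (not all equal)
t=6: [23, 23, 23, 23]  (all equal)

Answer: 6
Key observation: Synchronization is absorbing here: once all sites are equal they stay equal, and step 6 is the first all-equal step.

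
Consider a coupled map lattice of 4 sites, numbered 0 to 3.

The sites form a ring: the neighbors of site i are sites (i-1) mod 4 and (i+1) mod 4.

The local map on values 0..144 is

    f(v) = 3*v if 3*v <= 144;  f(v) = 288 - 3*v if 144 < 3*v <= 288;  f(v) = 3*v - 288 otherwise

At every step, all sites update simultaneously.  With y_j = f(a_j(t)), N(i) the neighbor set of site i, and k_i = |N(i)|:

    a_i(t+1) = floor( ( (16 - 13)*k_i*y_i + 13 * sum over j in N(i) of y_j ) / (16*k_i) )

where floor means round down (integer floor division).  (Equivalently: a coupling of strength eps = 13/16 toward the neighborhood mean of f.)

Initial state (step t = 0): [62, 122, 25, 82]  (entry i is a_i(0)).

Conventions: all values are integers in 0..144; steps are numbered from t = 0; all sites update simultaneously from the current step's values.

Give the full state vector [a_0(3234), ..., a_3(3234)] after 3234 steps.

Simulating step by step:
t=0: [62, 122, 25, 82]
t=1: [67, 86, 62, 79]
t=2: [49, 82, 52, 86]
t=3: [55, 118, 54, 116]
t=4: [74, 113, 74, 112]
t=5: [52, 63, 52, 62]
t=6: [106, 125, 106, 126]
t=7: [77, 40, 77, 41]
t=8: [109, 68, 109, 69]
t=9: [74, 47, 74, 46]
t=10: [125, 80, 125, 79]
t=11: [56, 79, 56, 80]
t=12: [62, 107, 62, 106]
t=13: [44, 89, 44, 88]
t=14: [43, 111, 43, 111]
t=15: [60, 113, 60, 113]
t=16: [61, 97, 61, 97]
t=17: [22, 85, 22, 85]
t=18: [39, 59, 39, 59]
t=19: [112, 115, 112, 115]
t=20: [55, 49, 55, 49]
t=21: [137, 126, 137, 126]
t=22: [96, 116, 96, 116]
t=23: [48, 11, 48, 11]
t=24: [53, 123, 53, 123]
t=25: [90, 120, 90, 120]
t=26: [61, 28, 61, 28]
t=27: [87, 101, 87, 101]
t=28: [17, 24, 17, 24]
t=29: [68, 54, 68, 54]
t=30: [118, 91, 118, 91]
t=31: [24, 56, 24, 56]
t=32: [111, 81, 111, 81]
t=33: [45, 45, 45, 45]
t=34: [135, 135, 135, 135]
t=35: [117, 117, 117, 117]
t=36: [63, 63, 63, 63]
t=37: [99, 99, 99, 99]
t=38: [9, 9, 9, 9]
t=39: [27, 27, 27, 27]
t=40: [81, 81, 81, 81]
t=41: [45, 45, 45, 45]

Answer: [135, 135, 135, 135]
Key observation: The state at step 33, [45, 45, 45, 45], reappears at step 41: the system is in a cycle of period 8 from step 33 on.  Therefore the state at step 3234 equals the state at step 33 + ((3234 - 33) mod 8) = 34, which is [135, 135, 135, 135].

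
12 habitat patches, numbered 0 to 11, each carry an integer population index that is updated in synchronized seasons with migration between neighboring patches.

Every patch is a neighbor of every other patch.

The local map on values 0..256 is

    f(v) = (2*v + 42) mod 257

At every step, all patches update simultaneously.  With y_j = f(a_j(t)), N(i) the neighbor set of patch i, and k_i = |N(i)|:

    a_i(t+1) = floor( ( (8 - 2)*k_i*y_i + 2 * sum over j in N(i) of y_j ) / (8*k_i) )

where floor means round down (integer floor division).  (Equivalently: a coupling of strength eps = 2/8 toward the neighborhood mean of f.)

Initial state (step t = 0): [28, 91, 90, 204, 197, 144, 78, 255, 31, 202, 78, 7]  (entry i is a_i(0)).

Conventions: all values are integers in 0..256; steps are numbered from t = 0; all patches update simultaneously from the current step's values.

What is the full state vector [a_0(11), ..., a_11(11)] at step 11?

Simulating step by step:
t=0: [28, 91, 90, 204, 197, 144, 78, 255, 31, 202, 78, 7]
t=1: [111, 203, 201, 180, 170, 93, 184, 67, 115, 177, 184, 81]
t=2: [44, 178, 175, 144, 130, 204, 150, 167, 50, 140, 150, 187]
t=3: [125, 133, 129, 84, 63, 171, 93, 117, 134, 78, 93, 146]
t=4: [58, 69, 63, 185, 154, 125, 198, 46, 71, 176, 198, 88]
t=5: [156, 172, 163, 154, 109, 66, 173, 138, 175, 141, 173, 200]
t=6: [100, 123, 110, 97, 32, 156, 125, 74, 128, 78, 125, 164]
t=7: [206, 52, 33, 201, 107, 100, 55, 168, 60, 174, 55, 112]
t=8: [185, 148, 120, 178, 228, 218, 152, 130, 160, 139, 152, 48]
t=9: [144, 90, 49, 134, 206, 192, 96, 64, 108, 77, 96, 132]
t=10: [92, 200, 141, 78, 182, 162, 209, 163, 40, 182, 209, 75]
t=11: [207, 178, 92, 187, 151, 122, 191, 124, 132, 151, 191, 183]

Answer: [207, 178, 92, 187, 151, 122, 191, 124, 132, 151, 191, 183]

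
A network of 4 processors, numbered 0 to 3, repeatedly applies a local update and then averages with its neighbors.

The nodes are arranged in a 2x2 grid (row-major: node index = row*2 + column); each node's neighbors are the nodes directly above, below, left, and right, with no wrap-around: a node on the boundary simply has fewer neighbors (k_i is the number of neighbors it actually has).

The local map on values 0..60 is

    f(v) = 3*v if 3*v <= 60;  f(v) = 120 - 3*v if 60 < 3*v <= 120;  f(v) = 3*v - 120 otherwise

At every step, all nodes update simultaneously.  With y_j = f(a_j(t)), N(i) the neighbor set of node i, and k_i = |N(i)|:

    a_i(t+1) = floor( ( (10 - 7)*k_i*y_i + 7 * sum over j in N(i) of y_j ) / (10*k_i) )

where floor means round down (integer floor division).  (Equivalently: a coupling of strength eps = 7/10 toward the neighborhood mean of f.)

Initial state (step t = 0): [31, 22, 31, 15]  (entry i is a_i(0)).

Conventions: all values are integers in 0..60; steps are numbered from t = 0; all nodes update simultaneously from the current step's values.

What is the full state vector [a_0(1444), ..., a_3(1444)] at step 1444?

Answer: [41, 36, 36, 41]
Key observation: The state at step 21, [15, 11, 11, 15], reappears at step 33: the system is in a cycle of period 12 from step 21 on.  Therefore the state at step 1444 equals the state at step 21 + ((1444 - 21) mod 12) = 28, which is [41, 36, 36, 41].

Derivation:
t=0: [31, 22, 31, 15]
t=1: [36, 41, 33, 41]
t=2: [12, 6, 11, 9]
t=3: [28, 27, 31, 25]
t=4: [33, 40, 36, 36]
t=5: [10, 11, 15, 7]
t=6: [36, 27, 31, 33]
t=7: [26, 23, 19, 29]
t=8: [50, 41, 43, 47]
t=9: [13, 18, 20, 10]
t=10: [51, 40, 42, 48]
t=11: [12, 19, 21, 9]
t=12: [50, 39, 39, 48]
t=13: [11, 19, 19, 9]
t=14: [49, 38, 38, 48]
t=15: [12, 19, 19, 11]
t=16: [50, 41, 41, 49]
t=17: [11, 20, 20, 10]
t=18: [51, 40, 40, 51]
t=19: [9, 23, 23, 9]
t=20: [43, 34, 34, 43]
t=21: [15, 11, 11, 15]
t=22: [36, 41, 41, 36]
t=23: [5, 9, 9, 5]
t=24: [23, 18, 18, 23]
t=25: [53, 51, 51, 53]
t=26: [34, 37, 37, 34]
t=27: [11, 15, 15, 11]
t=28: [41, 36, 36, 41]
t=29: [9, 5, 5, 9]
t=30: [18, 23, 23, 18]
t=31: [51, 53, 53, 51]
t=32: [37, 34, 34, 37]
t=33: [15, 11, 11, 15]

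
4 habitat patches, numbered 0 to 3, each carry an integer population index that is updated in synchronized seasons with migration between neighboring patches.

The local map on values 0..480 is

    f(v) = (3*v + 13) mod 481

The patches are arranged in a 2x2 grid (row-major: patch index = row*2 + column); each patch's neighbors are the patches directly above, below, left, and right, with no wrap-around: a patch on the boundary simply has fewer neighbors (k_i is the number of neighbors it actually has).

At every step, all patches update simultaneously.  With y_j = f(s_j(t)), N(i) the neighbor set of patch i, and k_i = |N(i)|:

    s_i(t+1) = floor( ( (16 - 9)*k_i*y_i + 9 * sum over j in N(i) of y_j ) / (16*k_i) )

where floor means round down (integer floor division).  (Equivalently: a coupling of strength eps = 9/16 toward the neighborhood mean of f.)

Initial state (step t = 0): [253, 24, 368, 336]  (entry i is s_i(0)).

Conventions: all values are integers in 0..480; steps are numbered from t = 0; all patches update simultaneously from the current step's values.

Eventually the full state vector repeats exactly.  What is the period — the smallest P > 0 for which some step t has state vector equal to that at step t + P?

Answer: 18
Key observation: The state at step 61, [376, 376, 376, 376], reappears at step 79 — and no state repeats earlier — so the cycle the system enters has period 18.

Derivation:
t=0: [253, 24, 368, 336]
t=1: [194, 135, 166, 93]
t=2: [175, 297, 127, 253]
t=3: [254, 282, 270, 357]
t=4: [331, 282, 266, 255]
t=5: [218, 261, 240, 329]
t=6: [240, 200, 173, 176]
t=7: [161, 145, 110, 77]
t=8: [229, 268, 222, 329]
t=9: [246, 219, 158, 166]
t=10: [172, 167, 87, 67]
t=11: [107, 88, 193, 179]
t=12: [255, 234, 161, 139]
t=13: [199, 306, 211, 258]
t=14: [229, 319, 194, 306]
t=15: [130, 191, 238, 231]
t=16: [275, 222, 284, 197]
t=17: [319, 221, 303, 217]
t=18: [182, 139, 246, 258]
t=19: [231, 296, 226, 330]
t=20: [275, 258, 166, 195]
t=21: [250, 267, 146, 145]
t=22: [343, 351, 402, 416]
t=23: [136, 152, 219, 232]
t=24: [369, 387, 265, 284]
t=25: [220, 245, 295, 319]
t=26: [276, 173, 238, 195]
t=27: [241, 156, 241, 134]
t=28: [183, 188, 300, 253]
t=29: [183, 146, 293, 275]
t=30: [277, 320, 303, 398]
t=31: [285, 175, 363, 234]
t=32: [224, 199, 235, 157]
t=33: [192, 114, 161, 104]
t=34: [151, 277, 128, 246]
t=35: [417, 365, 380, 331]
t=36: [226, 161, 180, 114]
t=37: [116, 165, 190, 179]
t=38: [194, 132, 165, 66]
t=39: [172, 270, 103, 214]
t=40: [207, 212, 203, 262]
t=41: [153, 205, 194, 226]
t=42: [279, 256, 241, 165]
t=43: [317, 242, 222, 167]
t=44: [129, 122, 96, 142]
t=45: [366, 401, 367, 383]
t=46: [179, 209, 164, 201]
t=47: [81, 126, 67, 110]
t=48: [282, 339, 262, 320]
t=49: [273, 139, 248, 113]
t=50: [352, 385, 318, 352]
t=51: [106, 150, 62, 106]
t=52: [331, 388, 273, 331]
t=53: [178, 118, 178, 178]
t=54: [150, 197, 66, 150]
t=55: [296, 314, 352, 296]
t=56: [347, 443, 283, 347]
t=57: [254, 218, 218, 254]
t=58: [233, 246, 246, 233]
t=59: [252, 248, 248, 252]
t=60: [281, 282, 282, 281]
t=61: [376, 376, 376, 376]
t=62: [179, 179, 179, 179]
t=63: [69, 69, 69, 69]
t=64: [220, 220, 220, 220]
t=65: [192, 192, 192, 192]
t=66: [108, 108, 108, 108]
t=67: [337, 337, 337, 337]
t=68: [62, 62, 62, 62]
t=69: [199, 199, 199, 199]
t=70: [129, 129, 129, 129]
t=71: [400, 400, 400, 400]
t=72: [251, 251, 251, 251]
t=73: [285, 285, 285, 285]
t=74: [387, 387, 387, 387]
t=75: [212, 212, 212, 212]
t=76: [168, 168, 168, 168]
t=77: [36, 36, 36, 36]
t=78: [121, 121, 121, 121]
t=79: [376, 376, 376, 376]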